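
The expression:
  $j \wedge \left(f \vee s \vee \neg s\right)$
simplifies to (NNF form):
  $j$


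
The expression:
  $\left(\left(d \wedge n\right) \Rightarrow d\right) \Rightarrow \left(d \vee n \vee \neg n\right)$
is always true.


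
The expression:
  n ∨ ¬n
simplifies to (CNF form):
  True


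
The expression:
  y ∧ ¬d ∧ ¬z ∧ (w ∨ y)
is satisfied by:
  {y: True, d: False, z: False}


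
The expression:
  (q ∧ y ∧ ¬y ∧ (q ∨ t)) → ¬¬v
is always true.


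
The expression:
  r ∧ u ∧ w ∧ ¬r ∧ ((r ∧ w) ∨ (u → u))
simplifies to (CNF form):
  False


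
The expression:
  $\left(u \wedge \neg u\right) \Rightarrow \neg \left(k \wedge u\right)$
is always true.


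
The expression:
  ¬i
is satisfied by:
  {i: False}


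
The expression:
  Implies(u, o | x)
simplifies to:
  o | x | ~u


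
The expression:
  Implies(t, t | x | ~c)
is always true.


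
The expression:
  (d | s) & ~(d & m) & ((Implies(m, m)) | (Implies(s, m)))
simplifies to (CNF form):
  (d | s) & (d | ~d) & (s | ~m) & (~d | ~m)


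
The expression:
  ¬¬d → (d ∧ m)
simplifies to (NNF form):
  m ∨ ¬d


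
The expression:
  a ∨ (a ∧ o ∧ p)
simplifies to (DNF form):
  a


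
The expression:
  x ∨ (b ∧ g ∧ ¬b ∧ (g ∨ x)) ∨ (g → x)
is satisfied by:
  {x: True, g: False}
  {g: False, x: False}
  {g: True, x: True}


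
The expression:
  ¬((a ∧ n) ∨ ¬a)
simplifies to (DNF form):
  a ∧ ¬n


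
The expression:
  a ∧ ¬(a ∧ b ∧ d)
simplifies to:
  a ∧ (¬b ∨ ¬d)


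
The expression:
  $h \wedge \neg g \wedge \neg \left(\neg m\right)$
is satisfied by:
  {h: True, m: True, g: False}


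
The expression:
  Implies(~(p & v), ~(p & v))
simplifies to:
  True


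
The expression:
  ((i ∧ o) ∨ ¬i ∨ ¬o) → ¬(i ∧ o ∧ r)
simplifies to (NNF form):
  ¬i ∨ ¬o ∨ ¬r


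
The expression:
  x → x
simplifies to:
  True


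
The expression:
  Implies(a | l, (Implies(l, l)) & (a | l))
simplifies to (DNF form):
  True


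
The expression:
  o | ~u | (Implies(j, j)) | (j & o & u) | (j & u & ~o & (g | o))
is always true.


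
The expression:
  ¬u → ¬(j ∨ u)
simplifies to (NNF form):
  u ∨ ¬j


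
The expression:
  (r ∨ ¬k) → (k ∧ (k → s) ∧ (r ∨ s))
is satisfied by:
  {s: True, k: True, r: False}
  {k: True, r: False, s: False}
  {r: True, s: True, k: True}


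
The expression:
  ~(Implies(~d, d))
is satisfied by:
  {d: False}


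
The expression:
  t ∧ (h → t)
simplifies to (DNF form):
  t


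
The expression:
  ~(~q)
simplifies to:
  q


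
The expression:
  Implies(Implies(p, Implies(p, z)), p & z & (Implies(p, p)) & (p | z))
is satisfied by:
  {p: True}


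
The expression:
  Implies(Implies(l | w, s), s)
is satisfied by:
  {s: True, l: True, w: True}
  {s: True, l: True, w: False}
  {s: True, w: True, l: False}
  {s: True, w: False, l: False}
  {l: True, w: True, s: False}
  {l: True, w: False, s: False}
  {w: True, l: False, s: False}


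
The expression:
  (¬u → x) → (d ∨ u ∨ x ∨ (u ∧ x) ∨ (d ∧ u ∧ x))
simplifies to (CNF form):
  True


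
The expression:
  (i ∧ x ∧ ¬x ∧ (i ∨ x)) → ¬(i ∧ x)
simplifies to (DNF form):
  True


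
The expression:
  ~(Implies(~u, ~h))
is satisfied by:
  {h: True, u: False}


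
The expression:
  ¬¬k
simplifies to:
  k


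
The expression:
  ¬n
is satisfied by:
  {n: False}


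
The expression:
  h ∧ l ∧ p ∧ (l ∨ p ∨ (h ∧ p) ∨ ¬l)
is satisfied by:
  {h: True, p: True, l: True}


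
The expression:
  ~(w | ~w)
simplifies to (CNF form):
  False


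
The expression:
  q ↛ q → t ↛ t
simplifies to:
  True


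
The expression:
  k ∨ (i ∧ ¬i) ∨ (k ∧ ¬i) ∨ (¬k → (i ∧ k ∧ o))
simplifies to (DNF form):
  k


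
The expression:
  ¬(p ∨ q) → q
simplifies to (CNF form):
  p ∨ q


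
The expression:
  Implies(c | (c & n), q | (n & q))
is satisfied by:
  {q: True, c: False}
  {c: False, q: False}
  {c: True, q: True}


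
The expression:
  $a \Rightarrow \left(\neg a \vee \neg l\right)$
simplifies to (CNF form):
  $\neg a \vee \neg l$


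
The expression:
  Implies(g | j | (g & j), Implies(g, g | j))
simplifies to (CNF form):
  True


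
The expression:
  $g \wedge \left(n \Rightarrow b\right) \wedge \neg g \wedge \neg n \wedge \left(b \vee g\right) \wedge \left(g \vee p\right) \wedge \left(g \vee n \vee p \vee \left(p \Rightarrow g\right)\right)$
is never true.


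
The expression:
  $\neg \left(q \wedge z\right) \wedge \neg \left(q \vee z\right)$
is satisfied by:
  {q: False, z: False}


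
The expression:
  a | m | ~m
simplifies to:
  True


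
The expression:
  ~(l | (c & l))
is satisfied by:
  {l: False}


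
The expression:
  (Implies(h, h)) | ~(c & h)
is always true.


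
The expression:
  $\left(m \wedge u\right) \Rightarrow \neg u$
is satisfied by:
  {u: False, m: False}
  {m: True, u: False}
  {u: True, m: False}


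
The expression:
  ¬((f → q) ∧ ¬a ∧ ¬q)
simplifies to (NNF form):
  a ∨ f ∨ q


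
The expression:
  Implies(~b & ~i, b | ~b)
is always true.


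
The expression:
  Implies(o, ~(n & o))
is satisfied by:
  {o: False, n: False}
  {n: True, o: False}
  {o: True, n: False}


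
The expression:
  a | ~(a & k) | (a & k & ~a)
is always true.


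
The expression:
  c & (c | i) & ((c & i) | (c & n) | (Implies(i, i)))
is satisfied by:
  {c: True}


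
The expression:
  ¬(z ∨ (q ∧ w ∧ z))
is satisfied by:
  {z: False}


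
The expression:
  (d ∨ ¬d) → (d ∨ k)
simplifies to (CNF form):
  d ∨ k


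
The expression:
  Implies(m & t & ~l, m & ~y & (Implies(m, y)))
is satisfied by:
  {l: True, m: False, t: False}
  {m: False, t: False, l: False}
  {t: True, l: True, m: False}
  {t: True, m: False, l: False}
  {l: True, m: True, t: False}
  {m: True, l: False, t: False}
  {t: True, m: True, l: True}


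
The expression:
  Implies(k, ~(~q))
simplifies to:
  q | ~k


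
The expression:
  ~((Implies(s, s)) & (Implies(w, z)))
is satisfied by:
  {w: True, z: False}


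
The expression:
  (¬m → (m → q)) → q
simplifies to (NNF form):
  q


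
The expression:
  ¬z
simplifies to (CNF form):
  ¬z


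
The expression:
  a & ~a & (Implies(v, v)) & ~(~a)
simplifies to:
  False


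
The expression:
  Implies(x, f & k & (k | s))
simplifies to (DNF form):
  ~x | (f & k)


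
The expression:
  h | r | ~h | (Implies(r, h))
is always true.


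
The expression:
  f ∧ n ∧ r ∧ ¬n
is never true.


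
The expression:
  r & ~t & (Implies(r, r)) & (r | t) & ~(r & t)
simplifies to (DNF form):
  r & ~t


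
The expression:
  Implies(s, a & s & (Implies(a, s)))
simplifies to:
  a | ~s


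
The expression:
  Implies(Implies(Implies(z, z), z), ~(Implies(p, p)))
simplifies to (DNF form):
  ~z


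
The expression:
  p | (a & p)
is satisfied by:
  {p: True}


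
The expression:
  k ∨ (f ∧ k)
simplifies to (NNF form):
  k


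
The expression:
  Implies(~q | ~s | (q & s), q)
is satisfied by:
  {q: True}


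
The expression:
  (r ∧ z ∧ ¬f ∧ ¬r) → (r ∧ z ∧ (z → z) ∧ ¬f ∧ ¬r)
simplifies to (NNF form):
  True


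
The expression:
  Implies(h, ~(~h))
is always true.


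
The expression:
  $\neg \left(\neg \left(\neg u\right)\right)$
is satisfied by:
  {u: False}


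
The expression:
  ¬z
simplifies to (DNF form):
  ¬z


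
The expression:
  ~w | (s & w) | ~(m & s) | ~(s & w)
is always true.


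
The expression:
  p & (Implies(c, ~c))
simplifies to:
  p & ~c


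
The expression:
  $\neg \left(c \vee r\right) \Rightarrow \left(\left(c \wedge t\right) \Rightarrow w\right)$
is always true.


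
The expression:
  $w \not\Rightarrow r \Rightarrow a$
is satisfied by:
  {r: True, a: True, w: False}
  {r: True, w: False, a: False}
  {a: True, w: False, r: False}
  {a: False, w: False, r: False}
  {r: True, a: True, w: True}
  {r: True, w: True, a: False}
  {a: True, w: True, r: False}


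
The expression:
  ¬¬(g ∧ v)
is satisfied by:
  {g: True, v: True}


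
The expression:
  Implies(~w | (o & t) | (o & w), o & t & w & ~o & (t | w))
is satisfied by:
  {w: True, o: False}


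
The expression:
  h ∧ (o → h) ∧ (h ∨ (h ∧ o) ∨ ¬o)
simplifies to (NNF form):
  h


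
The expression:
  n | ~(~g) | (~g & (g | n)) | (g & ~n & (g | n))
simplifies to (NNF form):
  g | n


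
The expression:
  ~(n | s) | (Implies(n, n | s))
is always true.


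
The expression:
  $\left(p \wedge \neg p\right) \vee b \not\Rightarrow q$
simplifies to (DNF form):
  $b \wedge \neg q$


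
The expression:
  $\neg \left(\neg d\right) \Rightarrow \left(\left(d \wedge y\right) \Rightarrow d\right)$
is always true.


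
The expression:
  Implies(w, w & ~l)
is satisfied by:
  {l: False, w: False}
  {w: True, l: False}
  {l: True, w: False}


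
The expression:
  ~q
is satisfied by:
  {q: False}


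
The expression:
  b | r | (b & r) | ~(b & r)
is always true.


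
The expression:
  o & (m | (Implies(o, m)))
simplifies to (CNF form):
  m & o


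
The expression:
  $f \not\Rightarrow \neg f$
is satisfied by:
  {f: True}


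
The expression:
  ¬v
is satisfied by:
  {v: False}


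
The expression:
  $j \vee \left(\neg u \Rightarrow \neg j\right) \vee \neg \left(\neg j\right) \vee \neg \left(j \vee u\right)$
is always true.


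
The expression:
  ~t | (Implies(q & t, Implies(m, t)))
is always true.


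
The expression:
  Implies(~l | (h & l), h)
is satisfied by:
  {l: True, h: True}
  {l: True, h: False}
  {h: True, l: False}


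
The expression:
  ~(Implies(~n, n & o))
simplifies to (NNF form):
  ~n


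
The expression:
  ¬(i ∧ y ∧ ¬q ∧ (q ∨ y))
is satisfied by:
  {q: True, y: False, i: False}
  {q: False, y: False, i: False}
  {i: True, q: True, y: False}
  {i: True, q: False, y: False}
  {y: True, q: True, i: False}
  {y: True, q: False, i: False}
  {y: True, i: True, q: True}


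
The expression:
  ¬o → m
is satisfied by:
  {o: True, m: True}
  {o: True, m: False}
  {m: True, o: False}


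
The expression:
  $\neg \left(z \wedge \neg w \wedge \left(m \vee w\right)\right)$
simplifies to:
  $w \vee \neg m \vee \neg z$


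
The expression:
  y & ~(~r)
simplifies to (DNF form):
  r & y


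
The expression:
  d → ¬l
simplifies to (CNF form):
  ¬d ∨ ¬l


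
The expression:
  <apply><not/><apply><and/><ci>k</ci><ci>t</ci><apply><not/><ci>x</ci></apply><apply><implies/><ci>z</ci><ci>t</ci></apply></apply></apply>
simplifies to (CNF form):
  <apply><or/><ci>x</ci><apply><not/><ci>k</ci></apply><apply><not/><ci>t</ci></apply></apply>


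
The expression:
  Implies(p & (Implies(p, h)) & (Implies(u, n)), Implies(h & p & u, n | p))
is always true.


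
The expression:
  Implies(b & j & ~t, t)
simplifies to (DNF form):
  t | ~b | ~j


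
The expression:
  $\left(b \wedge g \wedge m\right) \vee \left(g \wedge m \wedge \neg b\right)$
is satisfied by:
  {m: True, g: True}


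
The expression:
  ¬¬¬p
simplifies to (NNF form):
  ¬p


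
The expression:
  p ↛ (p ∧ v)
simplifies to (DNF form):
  p ∧ ¬v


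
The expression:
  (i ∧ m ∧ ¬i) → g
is always true.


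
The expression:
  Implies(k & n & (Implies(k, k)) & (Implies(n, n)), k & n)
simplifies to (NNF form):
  True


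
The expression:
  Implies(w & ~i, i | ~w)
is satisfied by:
  {i: True, w: False}
  {w: False, i: False}
  {w: True, i: True}


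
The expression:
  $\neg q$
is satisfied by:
  {q: False}


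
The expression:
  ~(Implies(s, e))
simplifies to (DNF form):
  s & ~e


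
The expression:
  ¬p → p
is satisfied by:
  {p: True}


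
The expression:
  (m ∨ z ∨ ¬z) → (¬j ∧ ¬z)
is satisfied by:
  {z: False, j: False}


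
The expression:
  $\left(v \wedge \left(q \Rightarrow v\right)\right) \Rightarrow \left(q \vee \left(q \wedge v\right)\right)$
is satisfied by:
  {q: True, v: False}
  {v: False, q: False}
  {v: True, q: True}


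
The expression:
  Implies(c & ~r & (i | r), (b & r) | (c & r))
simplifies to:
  r | ~c | ~i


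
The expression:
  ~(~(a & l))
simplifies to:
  a & l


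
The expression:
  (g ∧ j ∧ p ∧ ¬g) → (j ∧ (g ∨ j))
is always true.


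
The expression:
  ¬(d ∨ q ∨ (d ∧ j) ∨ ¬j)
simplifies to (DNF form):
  j ∧ ¬d ∧ ¬q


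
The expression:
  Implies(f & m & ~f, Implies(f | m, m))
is always true.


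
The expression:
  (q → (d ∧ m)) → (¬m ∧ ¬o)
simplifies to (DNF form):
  (q ∧ ¬d) ∨ (q ∧ ¬m) ∨ (¬m ∧ ¬o)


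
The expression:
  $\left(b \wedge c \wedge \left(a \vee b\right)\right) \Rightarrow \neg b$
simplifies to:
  $\neg b \vee \neg c$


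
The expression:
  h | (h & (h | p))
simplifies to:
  h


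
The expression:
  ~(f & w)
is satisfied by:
  {w: False, f: False}
  {f: True, w: False}
  {w: True, f: False}


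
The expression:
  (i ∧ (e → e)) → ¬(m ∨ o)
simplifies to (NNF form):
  (¬m ∧ ¬o) ∨ ¬i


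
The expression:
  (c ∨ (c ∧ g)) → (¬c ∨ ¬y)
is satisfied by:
  {c: False, y: False}
  {y: True, c: False}
  {c: True, y: False}


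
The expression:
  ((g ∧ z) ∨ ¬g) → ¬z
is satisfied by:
  {z: False}


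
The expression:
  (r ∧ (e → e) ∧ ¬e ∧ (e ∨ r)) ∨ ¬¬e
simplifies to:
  e ∨ r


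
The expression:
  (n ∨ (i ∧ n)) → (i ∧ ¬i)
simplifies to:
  ¬n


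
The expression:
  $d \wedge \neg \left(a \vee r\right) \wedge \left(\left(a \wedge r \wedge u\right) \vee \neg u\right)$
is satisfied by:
  {d: True, u: False, r: False, a: False}


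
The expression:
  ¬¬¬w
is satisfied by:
  {w: False}


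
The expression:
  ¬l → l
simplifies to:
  l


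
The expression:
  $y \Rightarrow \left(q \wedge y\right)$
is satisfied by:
  {q: True, y: False}
  {y: False, q: False}
  {y: True, q: True}


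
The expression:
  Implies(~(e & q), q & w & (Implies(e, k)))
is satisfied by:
  {q: True, e: True, w: True}
  {q: True, e: True, w: False}
  {q: True, w: True, e: False}


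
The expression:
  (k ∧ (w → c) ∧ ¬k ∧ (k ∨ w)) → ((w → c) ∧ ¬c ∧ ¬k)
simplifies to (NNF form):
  True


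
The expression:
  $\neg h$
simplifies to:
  $\neg h$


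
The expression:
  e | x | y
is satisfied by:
  {y: True, e: True, x: True}
  {y: True, e: True, x: False}
  {y: True, x: True, e: False}
  {y: True, x: False, e: False}
  {e: True, x: True, y: False}
  {e: True, x: False, y: False}
  {x: True, e: False, y: False}


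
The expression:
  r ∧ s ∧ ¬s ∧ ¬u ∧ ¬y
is never true.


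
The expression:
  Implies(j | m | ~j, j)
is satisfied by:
  {j: True}


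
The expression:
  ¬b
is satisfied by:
  {b: False}


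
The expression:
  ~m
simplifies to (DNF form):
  ~m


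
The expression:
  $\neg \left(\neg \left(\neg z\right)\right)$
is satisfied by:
  {z: False}


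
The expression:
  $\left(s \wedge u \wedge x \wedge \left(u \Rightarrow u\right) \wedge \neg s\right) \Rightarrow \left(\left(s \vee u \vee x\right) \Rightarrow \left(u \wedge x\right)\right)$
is always true.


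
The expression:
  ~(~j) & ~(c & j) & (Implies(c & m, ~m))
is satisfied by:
  {j: True, c: False}


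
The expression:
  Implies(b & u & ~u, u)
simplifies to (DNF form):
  True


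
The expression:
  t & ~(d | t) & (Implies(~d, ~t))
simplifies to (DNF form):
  False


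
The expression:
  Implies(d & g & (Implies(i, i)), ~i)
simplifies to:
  ~d | ~g | ~i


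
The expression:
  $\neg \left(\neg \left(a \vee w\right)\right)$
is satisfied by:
  {a: True, w: True}
  {a: True, w: False}
  {w: True, a: False}


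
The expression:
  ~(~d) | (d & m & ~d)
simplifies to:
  d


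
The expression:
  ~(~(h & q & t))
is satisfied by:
  {t: True, h: True, q: True}


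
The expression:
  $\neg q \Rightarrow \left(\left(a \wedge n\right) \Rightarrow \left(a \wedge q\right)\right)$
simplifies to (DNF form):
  $q \vee \neg a \vee \neg n$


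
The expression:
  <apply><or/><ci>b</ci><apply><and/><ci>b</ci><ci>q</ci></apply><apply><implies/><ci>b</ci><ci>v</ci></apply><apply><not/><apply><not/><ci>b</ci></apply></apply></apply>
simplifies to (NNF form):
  <true/>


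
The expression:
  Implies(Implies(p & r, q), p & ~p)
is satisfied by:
  {r: True, p: True, q: False}


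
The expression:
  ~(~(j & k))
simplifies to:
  j & k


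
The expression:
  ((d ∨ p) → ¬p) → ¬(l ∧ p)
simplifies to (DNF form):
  True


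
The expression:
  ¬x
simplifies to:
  ¬x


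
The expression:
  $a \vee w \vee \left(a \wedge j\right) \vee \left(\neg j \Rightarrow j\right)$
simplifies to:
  $a \vee j \vee w$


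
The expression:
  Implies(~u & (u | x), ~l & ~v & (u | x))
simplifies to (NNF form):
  u | ~x | (~l & ~v)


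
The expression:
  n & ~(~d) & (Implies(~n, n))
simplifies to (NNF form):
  d & n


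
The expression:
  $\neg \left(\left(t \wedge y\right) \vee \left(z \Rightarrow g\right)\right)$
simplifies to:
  $z \wedge \neg g \wedge \left(\neg t \vee \neg y\right)$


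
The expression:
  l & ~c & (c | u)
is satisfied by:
  {u: True, l: True, c: False}


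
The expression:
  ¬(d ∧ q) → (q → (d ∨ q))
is always true.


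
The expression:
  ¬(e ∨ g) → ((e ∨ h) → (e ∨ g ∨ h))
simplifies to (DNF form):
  True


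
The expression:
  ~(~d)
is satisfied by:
  {d: True}


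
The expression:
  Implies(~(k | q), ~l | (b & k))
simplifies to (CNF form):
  k | q | ~l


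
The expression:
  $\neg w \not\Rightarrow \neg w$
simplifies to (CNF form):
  $\text{False}$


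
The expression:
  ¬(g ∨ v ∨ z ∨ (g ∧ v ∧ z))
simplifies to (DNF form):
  ¬g ∧ ¬v ∧ ¬z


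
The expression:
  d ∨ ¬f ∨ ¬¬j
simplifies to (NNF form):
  d ∨ j ∨ ¬f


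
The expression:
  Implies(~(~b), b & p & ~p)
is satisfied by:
  {b: False}


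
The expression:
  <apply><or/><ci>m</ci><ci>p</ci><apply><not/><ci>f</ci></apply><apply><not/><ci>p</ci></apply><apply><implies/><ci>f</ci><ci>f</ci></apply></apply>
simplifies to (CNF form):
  <true/>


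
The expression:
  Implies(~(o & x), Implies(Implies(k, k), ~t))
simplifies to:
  ~t | (o & x)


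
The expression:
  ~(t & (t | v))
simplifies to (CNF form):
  ~t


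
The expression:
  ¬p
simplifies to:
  ¬p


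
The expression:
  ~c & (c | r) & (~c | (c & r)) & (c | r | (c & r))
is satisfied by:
  {r: True, c: False}


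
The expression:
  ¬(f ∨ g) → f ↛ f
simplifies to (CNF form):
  f ∨ g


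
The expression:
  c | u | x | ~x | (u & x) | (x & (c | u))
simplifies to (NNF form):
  True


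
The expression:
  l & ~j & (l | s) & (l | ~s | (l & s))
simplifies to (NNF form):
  l & ~j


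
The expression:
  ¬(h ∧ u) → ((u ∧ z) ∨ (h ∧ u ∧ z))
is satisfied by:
  {u: True, z: True, h: True}
  {u: True, z: True, h: False}
  {u: True, h: True, z: False}


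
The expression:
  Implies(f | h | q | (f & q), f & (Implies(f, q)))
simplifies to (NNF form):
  (f | ~h) & (f | ~q) & (q | ~f)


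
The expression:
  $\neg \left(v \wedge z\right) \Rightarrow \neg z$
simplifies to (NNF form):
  $v \vee \neg z$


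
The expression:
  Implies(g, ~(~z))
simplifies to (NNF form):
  z | ~g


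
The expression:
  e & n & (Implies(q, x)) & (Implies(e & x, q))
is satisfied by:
  {e: True, n: True, q: False, x: False}
  {x: True, q: True, e: True, n: True}


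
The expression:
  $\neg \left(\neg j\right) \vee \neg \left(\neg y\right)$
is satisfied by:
  {y: True, j: True}
  {y: True, j: False}
  {j: True, y: False}


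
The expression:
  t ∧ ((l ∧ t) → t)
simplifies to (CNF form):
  t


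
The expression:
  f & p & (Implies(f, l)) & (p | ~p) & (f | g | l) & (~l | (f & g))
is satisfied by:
  {g: True, p: True, f: True, l: True}


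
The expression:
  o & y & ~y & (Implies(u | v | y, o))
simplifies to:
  False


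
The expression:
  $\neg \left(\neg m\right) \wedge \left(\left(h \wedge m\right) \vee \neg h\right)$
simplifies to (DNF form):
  $m$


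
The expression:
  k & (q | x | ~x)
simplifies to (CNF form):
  k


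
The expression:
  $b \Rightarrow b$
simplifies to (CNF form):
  $\text{True}$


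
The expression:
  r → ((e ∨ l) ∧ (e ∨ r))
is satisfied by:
  {l: True, e: True, r: False}
  {l: True, e: False, r: False}
  {e: True, l: False, r: False}
  {l: False, e: False, r: False}
  {r: True, l: True, e: True}
  {r: True, l: True, e: False}
  {r: True, e: True, l: False}


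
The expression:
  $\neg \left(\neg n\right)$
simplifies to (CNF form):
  $n$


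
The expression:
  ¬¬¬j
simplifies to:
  ¬j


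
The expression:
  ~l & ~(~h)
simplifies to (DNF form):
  h & ~l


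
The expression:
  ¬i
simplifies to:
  ¬i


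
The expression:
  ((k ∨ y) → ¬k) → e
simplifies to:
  e ∨ k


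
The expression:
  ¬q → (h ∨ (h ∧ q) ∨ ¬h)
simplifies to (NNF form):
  True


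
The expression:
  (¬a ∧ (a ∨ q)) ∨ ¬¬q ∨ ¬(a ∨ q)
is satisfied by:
  {q: True, a: False}
  {a: False, q: False}
  {a: True, q: True}


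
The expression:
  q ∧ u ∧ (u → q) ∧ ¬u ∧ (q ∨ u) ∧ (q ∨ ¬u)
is never true.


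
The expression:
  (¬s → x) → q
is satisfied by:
  {q: True, s: False, x: False}
  {x: True, q: True, s: False}
  {q: True, s: True, x: False}
  {x: True, q: True, s: True}
  {x: False, s: False, q: False}


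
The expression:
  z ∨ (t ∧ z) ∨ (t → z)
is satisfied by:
  {z: True, t: False}
  {t: False, z: False}
  {t: True, z: True}


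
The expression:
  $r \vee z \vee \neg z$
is always true.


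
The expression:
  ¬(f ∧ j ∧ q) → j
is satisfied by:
  {j: True}


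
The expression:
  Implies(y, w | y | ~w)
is always true.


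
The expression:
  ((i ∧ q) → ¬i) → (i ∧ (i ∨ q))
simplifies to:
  i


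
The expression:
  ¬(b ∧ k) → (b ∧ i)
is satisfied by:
  {i: True, k: True, b: True}
  {i: True, b: True, k: False}
  {k: True, b: True, i: False}


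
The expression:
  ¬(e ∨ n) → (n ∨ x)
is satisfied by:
  {n: True, x: True, e: True}
  {n: True, x: True, e: False}
  {n: True, e: True, x: False}
  {n: True, e: False, x: False}
  {x: True, e: True, n: False}
  {x: True, e: False, n: False}
  {e: True, x: False, n: False}


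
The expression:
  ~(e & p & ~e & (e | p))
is always true.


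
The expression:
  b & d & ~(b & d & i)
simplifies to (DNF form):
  b & d & ~i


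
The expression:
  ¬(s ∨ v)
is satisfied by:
  {v: False, s: False}


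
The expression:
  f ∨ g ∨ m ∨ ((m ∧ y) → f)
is always true.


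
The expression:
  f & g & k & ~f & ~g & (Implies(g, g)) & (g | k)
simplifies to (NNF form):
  False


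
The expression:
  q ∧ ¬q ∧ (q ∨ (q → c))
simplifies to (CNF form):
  False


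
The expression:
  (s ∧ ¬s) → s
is always true.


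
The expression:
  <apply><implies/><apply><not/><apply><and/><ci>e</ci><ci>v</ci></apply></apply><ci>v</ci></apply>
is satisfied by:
  {v: True}


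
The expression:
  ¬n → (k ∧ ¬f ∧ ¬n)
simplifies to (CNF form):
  (k ∨ n) ∧ (n ∨ ¬f)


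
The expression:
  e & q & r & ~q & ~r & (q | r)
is never true.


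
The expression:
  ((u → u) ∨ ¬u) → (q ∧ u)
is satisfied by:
  {u: True, q: True}


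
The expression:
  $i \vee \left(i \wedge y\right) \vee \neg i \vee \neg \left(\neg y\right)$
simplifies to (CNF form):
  $\text{True}$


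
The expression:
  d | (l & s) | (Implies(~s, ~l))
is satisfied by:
  {d: True, s: True, l: False}
  {d: True, l: False, s: False}
  {s: True, l: False, d: False}
  {s: False, l: False, d: False}
  {d: True, s: True, l: True}
  {d: True, l: True, s: False}
  {s: True, l: True, d: False}


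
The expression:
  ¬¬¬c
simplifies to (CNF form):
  ¬c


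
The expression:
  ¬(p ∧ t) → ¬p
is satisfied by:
  {t: True, p: False}
  {p: False, t: False}
  {p: True, t: True}


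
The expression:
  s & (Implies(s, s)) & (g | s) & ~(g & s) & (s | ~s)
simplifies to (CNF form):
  s & ~g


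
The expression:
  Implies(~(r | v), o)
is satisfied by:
  {r: True, o: True, v: True}
  {r: True, o: True, v: False}
  {r: True, v: True, o: False}
  {r: True, v: False, o: False}
  {o: True, v: True, r: False}
  {o: True, v: False, r: False}
  {v: True, o: False, r: False}


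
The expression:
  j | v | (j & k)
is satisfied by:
  {v: True, j: True}
  {v: True, j: False}
  {j: True, v: False}


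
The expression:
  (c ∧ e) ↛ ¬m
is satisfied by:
  {c: True, m: True, e: True}


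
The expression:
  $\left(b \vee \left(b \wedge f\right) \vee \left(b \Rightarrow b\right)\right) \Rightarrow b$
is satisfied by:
  {b: True}


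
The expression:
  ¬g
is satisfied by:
  {g: False}


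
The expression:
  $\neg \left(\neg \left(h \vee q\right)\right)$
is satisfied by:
  {q: True, h: True}
  {q: True, h: False}
  {h: True, q: False}


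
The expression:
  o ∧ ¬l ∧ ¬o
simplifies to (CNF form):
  False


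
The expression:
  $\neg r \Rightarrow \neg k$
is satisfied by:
  {r: True, k: False}
  {k: False, r: False}
  {k: True, r: True}


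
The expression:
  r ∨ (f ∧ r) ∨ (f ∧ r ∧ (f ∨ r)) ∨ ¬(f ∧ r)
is always true.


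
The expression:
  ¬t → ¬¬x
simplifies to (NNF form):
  t ∨ x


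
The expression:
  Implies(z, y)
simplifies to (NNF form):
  y | ~z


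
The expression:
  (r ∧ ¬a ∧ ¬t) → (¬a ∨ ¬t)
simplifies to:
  True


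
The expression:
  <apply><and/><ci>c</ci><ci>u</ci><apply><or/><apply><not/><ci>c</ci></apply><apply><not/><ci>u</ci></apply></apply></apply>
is never true.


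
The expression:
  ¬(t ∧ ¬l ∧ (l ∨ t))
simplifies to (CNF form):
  l ∨ ¬t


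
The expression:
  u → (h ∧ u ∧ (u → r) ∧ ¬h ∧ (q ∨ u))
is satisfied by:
  {u: False}


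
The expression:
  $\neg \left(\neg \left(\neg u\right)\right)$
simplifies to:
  $\neg u$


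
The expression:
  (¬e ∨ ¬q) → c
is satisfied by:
  {c: True, e: True, q: True}
  {c: True, e: True, q: False}
  {c: True, q: True, e: False}
  {c: True, q: False, e: False}
  {e: True, q: True, c: False}


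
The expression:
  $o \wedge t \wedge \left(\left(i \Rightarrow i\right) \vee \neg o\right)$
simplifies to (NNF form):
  $o \wedge t$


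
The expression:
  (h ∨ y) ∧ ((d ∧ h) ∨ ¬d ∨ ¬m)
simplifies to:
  h ∨ (y ∧ ¬d) ∨ (y ∧ ¬m)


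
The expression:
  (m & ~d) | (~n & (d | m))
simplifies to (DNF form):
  (d & ~n) | (m & ~d)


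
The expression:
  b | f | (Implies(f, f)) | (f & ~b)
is always true.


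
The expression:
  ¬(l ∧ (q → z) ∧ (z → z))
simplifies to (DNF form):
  (q ∧ ¬z) ∨ ¬l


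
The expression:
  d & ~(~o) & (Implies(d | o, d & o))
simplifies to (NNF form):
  d & o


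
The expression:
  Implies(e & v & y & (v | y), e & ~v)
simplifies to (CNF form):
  ~e | ~v | ~y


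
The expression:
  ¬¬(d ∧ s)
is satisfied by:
  {s: True, d: True}


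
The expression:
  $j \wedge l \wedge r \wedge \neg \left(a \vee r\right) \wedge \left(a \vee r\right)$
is never true.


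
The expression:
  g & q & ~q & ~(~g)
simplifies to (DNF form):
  False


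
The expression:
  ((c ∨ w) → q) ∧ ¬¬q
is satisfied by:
  {q: True}


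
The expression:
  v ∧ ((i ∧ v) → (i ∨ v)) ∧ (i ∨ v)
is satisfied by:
  {v: True}


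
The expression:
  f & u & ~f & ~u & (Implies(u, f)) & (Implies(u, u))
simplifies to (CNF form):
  False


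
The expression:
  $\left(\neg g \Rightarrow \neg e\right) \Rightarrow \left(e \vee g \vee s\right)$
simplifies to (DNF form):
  $e \vee g \vee s$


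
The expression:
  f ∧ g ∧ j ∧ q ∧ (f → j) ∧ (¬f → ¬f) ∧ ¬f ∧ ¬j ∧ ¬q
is never true.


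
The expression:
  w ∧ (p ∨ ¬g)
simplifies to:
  w ∧ (p ∨ ¬g)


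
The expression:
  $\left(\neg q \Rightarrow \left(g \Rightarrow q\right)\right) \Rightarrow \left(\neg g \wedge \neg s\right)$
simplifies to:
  $\left(g \wedge \neg q\right) \vee \left(\neg g \wedge \neg s\right)$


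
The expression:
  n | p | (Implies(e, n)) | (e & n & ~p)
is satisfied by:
  {n: True, p: True, e: False}
  {n: True, e: False, p: False}
  {p: True, e: False, n: False}
  {p: False, e: False, n: False}
  {n: True, p: True, e: True}
  {n: True, e: True, p: False}
  {p: True, e: True, n: False}


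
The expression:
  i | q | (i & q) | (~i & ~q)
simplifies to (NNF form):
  True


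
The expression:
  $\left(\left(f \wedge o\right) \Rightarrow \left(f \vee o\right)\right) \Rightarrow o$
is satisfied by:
  {o: True}


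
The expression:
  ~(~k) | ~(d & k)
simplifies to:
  True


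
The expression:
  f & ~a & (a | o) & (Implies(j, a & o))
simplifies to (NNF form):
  f & o & ~a & ~j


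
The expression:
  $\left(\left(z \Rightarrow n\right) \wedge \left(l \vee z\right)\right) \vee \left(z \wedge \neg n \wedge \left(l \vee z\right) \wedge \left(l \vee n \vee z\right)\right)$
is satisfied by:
  {z: True, l: True}
  {z: True, l: False}
  {l: True, z: False}


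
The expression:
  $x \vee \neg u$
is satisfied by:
  {x: True, u: False}
  {u: False, x: False}
  {u: True, x: True}


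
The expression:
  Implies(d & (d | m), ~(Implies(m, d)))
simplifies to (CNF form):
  ~d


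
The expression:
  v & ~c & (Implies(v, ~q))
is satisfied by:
  {v: True, q: False, c: False}


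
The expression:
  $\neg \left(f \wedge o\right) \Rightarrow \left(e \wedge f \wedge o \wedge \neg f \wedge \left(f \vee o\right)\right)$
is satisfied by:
  {f: True, o: True}


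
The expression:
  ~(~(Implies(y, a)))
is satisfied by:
  {a: True, y: False}
  {y: False, a: False}
  {y: True, a: True}


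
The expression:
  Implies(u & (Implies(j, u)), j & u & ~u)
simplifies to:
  ~u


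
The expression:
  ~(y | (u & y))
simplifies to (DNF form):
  ~y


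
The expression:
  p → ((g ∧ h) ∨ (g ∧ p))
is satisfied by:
  {g: True, p: False}
  {p: False, g: False}
  {p: True, g: True}


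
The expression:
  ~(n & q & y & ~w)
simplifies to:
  w | ~n | ~q | ~y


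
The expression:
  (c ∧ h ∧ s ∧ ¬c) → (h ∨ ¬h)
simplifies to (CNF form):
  True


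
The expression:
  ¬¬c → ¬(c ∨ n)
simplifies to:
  ¬c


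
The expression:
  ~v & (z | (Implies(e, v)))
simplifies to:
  ~v & (z | ~e)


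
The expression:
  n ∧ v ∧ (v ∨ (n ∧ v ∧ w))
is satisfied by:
  {n: True, v: True}


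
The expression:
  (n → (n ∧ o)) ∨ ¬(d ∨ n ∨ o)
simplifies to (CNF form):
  o ∨ ¬n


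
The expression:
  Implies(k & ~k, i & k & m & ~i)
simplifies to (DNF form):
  True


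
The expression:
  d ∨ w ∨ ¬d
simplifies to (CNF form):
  True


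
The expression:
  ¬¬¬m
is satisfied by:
  {m: False}


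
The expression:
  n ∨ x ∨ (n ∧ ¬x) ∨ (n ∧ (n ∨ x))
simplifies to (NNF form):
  n ∨ x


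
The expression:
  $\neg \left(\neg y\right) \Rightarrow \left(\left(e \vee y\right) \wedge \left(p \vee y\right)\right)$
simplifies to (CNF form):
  $\text{True}$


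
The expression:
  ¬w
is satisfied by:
  {w: False}


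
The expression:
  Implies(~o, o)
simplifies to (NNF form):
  o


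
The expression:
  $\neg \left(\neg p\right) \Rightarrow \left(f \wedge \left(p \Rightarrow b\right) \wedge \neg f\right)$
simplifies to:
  $\neg p$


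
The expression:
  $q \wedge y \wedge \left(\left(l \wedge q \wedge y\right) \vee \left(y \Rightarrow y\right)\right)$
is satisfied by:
  {y: True, q: True}


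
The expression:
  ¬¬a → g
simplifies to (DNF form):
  g ∨ ¬a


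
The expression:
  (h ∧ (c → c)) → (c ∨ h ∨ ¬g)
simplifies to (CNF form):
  True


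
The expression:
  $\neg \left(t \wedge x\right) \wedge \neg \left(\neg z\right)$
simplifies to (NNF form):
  $z \wedge \left(\neg t \vee \neg x\right)$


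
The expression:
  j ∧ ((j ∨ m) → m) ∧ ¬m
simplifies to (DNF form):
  False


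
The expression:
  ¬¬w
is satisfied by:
  {w: True}


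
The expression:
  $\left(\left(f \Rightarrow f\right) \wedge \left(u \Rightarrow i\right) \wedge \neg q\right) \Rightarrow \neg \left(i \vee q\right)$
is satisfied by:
  {q: True, i: False}
  {i: False, q: False}
  {i: True, q: True}


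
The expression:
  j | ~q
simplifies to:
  j | ~q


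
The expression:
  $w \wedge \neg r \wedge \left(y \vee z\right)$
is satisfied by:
  {y: True, z: True, w: True, r: False}
  {y: True, w: True, r: False, z: False}
  {z: True, w: True, r: False, y: False}


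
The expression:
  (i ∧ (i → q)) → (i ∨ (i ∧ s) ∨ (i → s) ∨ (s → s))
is always true.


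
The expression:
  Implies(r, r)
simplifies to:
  True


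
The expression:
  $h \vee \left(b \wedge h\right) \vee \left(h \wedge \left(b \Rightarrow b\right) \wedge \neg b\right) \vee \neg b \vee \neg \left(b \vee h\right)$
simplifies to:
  $h \vee \neg b$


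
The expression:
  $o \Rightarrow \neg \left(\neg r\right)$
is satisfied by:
  {r: True, o: False}
  {o: False, r: False}
  {o: True, r: True}


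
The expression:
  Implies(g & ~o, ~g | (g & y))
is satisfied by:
  {y: True, o: True, g: False}
  {y: True, g: False, o: False}
  {o: True, g: False, y: False}
  {o: False, g: False, y: False}
  {y: True, o: True, g: True}
  {y: True, g: True, o: False}
  {o: True, g: True, y: False}


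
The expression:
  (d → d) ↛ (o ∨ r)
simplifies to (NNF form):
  ¬o ∧ ¬r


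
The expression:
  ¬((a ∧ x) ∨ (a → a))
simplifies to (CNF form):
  False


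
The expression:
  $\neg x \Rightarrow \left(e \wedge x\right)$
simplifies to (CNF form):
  $x$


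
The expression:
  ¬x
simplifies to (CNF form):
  ¬x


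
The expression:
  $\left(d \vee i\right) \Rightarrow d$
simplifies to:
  $d \vee \neg i$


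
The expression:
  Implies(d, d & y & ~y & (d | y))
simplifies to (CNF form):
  ~d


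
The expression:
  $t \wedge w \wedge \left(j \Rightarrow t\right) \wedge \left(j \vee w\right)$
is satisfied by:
  {t: True, w: True}


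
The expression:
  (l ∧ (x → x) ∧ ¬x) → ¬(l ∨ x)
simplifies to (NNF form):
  x ∨ ¬l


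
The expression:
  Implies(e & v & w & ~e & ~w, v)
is always true.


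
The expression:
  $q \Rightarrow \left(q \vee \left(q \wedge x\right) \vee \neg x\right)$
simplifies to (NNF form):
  $\text{True}$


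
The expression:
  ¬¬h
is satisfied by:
  {h: True}


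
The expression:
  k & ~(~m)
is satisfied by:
  {m: True, k: True}


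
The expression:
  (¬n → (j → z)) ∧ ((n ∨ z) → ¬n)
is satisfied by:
  {z: True, n: False, j: False}
  {n: False, j: False, z: False}
  {j: True, z: True, n: False}


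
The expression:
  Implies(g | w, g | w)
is always true.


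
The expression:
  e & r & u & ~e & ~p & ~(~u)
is never true.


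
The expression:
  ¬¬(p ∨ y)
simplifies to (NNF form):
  p ∨ y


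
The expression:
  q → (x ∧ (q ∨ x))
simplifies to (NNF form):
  x ∨ ¬q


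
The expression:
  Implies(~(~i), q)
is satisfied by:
  {q: True, i: False}
  {i: False, q: False}
  {i: True, q: True}


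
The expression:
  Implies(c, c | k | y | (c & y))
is always true.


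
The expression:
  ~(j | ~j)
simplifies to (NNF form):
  False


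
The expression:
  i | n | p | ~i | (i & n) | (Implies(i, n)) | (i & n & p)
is always true.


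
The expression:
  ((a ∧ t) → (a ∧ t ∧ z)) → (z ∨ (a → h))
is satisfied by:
  {t: True, z: True, h: True, a: False}
  {t: True, z: True, h: False, a: False}
  {t: True, h: True, z: False, a: False}
  {t: True, h: False, z: False, a: False}
  {z: True, h: True, t: False, a: False}
  {z: True, h: False, t: False, a: False}
  {h: True, t: False, z: False, a: False}
  {h: False, t: False, z: False, a: False}
  {a: True, t: True, z: True, h: True}
  {a: True, t: True, z: True, h: False}
  {a: True, t: True, h: True, z: False}
  {a: True, t: True, h: False, z: False}
  {a: True, z: True, h: True, t: False}
  {a: True, z: True, h: False, t: False}
  {a: True, h: True, z: False, t: False}


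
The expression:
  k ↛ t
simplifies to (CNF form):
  k ∧ ¬t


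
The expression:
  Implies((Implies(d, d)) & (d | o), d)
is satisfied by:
  {d: True, o: False}
  {o: False, d: False}
  {o: True, d: True}


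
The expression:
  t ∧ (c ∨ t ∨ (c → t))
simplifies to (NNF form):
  t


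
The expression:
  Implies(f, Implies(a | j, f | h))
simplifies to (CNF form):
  True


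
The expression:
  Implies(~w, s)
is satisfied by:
  {s: True, w: True}
  {s: True, w: False}
  {w: True, s: False}


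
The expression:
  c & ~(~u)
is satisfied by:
  {c: True, u: True}


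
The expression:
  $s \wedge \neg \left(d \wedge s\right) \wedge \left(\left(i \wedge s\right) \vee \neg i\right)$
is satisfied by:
  {s: True, d: False}


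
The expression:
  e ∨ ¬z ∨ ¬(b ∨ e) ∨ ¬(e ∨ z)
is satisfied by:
  {e: True, z: False, b: False}
  {e: False, z: False, b: False}
  {b: True, e: True, z: False}
  {b: True, e: False, z: False}
  {z: True, e: True, b: False}
  {z: True, e: False, b: False}
  {z: True, b: True, e: True}


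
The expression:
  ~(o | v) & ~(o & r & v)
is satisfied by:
  {v: False, o: False}


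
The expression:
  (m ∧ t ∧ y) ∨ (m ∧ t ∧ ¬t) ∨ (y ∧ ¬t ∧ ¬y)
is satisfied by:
  {t: True, m: True, y: True}


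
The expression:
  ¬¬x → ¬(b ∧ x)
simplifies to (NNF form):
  ¬b ∨ ¬x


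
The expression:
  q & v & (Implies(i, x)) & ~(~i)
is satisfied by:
  {i: True, x: True, q: True, v: True}


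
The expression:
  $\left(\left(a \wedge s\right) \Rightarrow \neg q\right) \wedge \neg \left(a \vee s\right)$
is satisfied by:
  {a: False, s: False}


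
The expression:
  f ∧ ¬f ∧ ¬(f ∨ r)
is never true.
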